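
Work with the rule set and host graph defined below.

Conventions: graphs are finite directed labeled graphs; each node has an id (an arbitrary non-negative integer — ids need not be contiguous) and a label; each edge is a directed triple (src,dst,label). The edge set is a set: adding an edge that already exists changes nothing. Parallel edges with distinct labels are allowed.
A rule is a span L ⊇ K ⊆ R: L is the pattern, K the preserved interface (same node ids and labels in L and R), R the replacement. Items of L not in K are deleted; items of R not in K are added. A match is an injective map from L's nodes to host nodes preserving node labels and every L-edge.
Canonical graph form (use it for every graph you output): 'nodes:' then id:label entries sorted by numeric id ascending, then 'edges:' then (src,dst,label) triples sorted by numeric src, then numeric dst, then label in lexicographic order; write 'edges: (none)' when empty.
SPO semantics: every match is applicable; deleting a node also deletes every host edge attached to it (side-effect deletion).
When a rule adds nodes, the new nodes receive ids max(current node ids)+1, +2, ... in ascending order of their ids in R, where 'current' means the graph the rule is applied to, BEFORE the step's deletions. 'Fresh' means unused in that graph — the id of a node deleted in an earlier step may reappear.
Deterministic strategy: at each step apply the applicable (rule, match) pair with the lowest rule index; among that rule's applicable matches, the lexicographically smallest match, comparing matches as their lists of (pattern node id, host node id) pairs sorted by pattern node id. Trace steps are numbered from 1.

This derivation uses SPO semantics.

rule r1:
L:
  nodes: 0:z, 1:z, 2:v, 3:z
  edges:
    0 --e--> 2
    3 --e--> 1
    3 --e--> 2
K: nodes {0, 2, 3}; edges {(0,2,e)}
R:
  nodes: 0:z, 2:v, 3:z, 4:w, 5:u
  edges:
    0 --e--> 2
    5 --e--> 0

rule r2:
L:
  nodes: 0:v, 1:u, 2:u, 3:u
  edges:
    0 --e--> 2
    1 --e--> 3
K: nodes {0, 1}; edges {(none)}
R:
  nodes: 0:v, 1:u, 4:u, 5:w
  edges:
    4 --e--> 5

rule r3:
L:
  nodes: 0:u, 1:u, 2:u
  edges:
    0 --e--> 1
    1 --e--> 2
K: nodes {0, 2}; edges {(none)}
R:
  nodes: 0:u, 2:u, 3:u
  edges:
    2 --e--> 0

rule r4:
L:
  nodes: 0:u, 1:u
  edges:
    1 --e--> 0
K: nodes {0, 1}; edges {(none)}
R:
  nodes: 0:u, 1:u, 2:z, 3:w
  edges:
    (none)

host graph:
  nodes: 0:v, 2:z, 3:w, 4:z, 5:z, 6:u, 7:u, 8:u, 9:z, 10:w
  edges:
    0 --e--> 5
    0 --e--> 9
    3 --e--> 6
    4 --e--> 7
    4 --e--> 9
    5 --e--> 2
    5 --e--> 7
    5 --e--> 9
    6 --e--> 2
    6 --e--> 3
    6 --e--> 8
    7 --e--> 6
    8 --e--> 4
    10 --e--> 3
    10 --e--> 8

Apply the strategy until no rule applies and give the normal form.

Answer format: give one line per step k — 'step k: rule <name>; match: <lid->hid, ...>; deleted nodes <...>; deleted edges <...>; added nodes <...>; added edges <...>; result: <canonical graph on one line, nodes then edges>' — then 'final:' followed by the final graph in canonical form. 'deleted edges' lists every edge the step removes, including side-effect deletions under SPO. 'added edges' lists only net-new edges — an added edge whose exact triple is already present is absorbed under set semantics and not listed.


step 1: rule r3; match: 0->7, 1->6, 2->8; deleted nodes 6; deleted edges (3,6,e); (6,2,e); (6,3,e); (6,8,e); (7,6,e); added nodes 11; added edges (8,7,e); result: nodes: 0:v, 2:z, 3:w, 4:z, 5:z, 7:u, 8:u, 9:z, 10:w, 11:u edges: (0,5,e); (0,9,e); (4,7,e); (4,9,e); (5,2,e); (5,7,e); (5,9,e); (8,4,e); (8,7,e); (10,3,e); (10,8,e)
step 2: rule r4; match: 0->7, 1->8; deleted nodes (none); deleted edges (8,7,e); added nodes 12, 13; added edges (none); result: nodes: 0:v, 2:z, 3:w, 4:z, 5:z, 7:u, 8:u, 9:z, 10:w, 11:u, 12:z, 13:w edges: (0,5,e); (0,9,e); (4,7,e); (4,9,e); (5,2,e); (5,7,e); (5,9,e); (8,4,e); (10,3,e); (10,8,e)
final:
nodes: 0:v, 2:z, 3:w, 4:z, 5:z, 7:u, 8:u, 9:z, 10:w, 11:u, 12:z, 13:w
edges: (0,5,e); (0,9,e); (4,7,e); (4,9,e); (5,2,e); (5,7,e); (5,9,e); (8,4,e); (10,3,e); (10,8,e)


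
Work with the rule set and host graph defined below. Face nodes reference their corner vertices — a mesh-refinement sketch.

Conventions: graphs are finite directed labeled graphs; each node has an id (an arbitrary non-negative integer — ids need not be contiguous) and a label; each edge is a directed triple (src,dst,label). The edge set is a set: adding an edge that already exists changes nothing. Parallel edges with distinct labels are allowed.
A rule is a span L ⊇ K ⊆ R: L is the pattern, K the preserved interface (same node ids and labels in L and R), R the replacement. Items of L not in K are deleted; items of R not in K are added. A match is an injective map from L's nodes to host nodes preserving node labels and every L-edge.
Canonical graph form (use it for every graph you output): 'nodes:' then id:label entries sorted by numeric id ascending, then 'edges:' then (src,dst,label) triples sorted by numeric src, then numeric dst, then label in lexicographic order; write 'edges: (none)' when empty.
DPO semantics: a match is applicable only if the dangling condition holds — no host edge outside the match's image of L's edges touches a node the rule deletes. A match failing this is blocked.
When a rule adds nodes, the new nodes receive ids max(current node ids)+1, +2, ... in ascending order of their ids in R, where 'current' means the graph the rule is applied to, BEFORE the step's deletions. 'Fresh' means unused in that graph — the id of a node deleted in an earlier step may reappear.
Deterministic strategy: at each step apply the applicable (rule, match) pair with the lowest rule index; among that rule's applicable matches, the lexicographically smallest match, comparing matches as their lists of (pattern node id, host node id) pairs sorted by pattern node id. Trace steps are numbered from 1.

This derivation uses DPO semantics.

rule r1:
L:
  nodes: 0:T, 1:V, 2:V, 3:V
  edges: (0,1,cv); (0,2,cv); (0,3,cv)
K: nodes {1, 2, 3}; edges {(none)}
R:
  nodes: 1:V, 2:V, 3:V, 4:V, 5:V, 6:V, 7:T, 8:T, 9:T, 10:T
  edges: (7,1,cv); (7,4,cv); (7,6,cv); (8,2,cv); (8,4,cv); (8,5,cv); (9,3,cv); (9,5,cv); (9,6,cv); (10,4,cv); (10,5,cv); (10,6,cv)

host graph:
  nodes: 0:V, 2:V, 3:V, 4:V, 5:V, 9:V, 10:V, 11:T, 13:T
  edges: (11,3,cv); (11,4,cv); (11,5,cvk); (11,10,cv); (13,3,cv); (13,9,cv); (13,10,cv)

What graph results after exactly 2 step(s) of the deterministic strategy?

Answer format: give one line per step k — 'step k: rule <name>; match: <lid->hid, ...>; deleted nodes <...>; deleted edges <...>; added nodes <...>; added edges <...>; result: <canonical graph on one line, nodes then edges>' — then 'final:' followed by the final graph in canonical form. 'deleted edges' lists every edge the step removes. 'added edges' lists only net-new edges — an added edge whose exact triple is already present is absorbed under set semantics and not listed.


step 1: rule r1; match: 0->13, 1->3, 2->9, 3->10; deleted nodes 13; deleted edges (13,3,cv); (13,9,cv); (13,10,cv); added nodes 14, 15, 16, 17, 18, 19, 20; added edges (17,3,cv); (17,14,cv); (17,16,cv); (18,9,cv); (18,14,cv); (18,15,cv); (19,10,cv); (19,15,cv); (19,16,cv); (20,14,cv); (20,15,cv); (20,16,cv); result: nodes: 0:V, 2:V, 3:V, 4:V, 5:V, 9:V, 10:V, 11:T, 14:V, 15:V, 16:V, 17:T, 18:T, 19:T, 20:T edges: (11,3,cv); (11,4,cv); (11,5,cvk); (11,10,cv); (17,3,cv); (17,14,cv); (17,16,cv); (18,9,cv); (18,14,cv); (18,15,cv); (19,10,cv); (19,15,cv); (19,16,cv); (20,14,cv); (20,15,cv); (20,16,cv)
step 2: rule r1; match: 0->17, 1->3, 2->14, 3->16; deleted nodes 17; deleted edges (17,3,cv); (17,14,cv); (17,16,cv); added nodes 21, 22, 23, 24, 25, 26, 27; added edges (24,3,cv); (24,21,cv); (24,23,cv); (25,14,cv); (25,21,cv); (25,22,cv); (26,16,cv); (26,22,cv); (26,23,cv); (27,21,cv); (27,22,cv); (27,23,cv); result: nodes: 0:V, 2:V, 3:V, 4:V, 5:V, 9:V, 10:V, 11:T, 14:V, 15:V, 16:V, 18:T, 19:T, 20:T, 21:V, 22:V, 23:V, 24:T, 25:T, 26:T, 27:T edges: (11,3,cv); (11,4,cv); (11,5,cvk); (11,10,cv); (18,9,cv); (18,14,cv); (18,15,cv); (19,10,cv); (19,15,cv); (19,16,cv); (20,14,cv); (20,15,cv); (20,16,cv); (24,3,cv); (24,21,cv); (24,23,cv); (25,14,cv); (25,21,cv); (25,22,cv); (26,16,cv); (26,22,cv); (26,23,cv); (27,21,cv); (27,22,cv); (27,23,cv)
final:
nodes: 0:V, 2:V, 3:V, 4:V, 5:V, 9:V, 10:V, 11:T, 14:V, 15:V, 16:V, 18:T, 19:T, 20:T, 21:V, 22:V, 23:V, 24:T, 25:T, 26:T, 27:T
edges: (11,3,cv); (11,4,cv); (11,5,cvk); (11,10,cv); (18,9,cv); (18,14,cv); (18,15,cv); (19,10,cv); (19,15,cv); (19,16,cv); (20,14,cv); (20,15,cv); (20,16,cv); (24,3,cv); (24,21,cv); (24,23,cv); (25,14,cv); (25,21,cv); (25,22,cv); (26,16,cv); (26,22,cv); (26,23,cv); (27,21,cv); (27,22,cv); (27,23,cv)


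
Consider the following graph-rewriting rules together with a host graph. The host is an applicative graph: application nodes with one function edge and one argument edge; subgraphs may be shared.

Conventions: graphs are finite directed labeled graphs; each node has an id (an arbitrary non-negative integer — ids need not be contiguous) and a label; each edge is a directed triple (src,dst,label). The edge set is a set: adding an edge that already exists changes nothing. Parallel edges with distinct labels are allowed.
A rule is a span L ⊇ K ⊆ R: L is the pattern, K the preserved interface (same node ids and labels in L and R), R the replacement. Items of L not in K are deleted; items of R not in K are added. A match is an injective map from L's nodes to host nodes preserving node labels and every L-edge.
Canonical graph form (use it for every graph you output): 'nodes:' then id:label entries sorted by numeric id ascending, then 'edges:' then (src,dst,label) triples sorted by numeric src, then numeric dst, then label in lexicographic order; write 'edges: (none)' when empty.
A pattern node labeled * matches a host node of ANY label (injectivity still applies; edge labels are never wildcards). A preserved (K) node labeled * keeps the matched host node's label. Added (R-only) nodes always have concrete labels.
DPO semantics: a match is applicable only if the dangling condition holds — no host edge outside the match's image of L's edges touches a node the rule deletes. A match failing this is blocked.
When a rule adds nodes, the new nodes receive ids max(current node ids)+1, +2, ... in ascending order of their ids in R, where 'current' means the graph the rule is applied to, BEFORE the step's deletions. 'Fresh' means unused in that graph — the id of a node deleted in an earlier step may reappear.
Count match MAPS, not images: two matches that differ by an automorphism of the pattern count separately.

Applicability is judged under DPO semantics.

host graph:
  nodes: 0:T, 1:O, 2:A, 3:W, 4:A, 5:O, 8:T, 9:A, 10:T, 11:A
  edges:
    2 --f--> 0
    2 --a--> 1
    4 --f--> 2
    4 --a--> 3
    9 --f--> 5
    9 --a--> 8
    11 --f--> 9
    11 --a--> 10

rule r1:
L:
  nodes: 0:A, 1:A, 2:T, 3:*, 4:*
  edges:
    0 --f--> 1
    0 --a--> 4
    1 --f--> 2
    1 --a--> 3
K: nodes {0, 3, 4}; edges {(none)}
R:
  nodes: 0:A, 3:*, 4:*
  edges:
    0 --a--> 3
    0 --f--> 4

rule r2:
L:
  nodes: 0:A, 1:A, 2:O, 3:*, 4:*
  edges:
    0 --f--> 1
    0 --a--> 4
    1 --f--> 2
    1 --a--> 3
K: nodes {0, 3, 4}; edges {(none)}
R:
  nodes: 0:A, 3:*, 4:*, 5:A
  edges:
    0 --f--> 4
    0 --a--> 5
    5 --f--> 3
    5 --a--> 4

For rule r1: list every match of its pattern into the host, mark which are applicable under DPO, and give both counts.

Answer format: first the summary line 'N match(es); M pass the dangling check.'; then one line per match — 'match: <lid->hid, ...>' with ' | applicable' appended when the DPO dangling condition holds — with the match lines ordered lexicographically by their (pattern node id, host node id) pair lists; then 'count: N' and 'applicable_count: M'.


1 match(es); 1 pass the dangling check.
match: 0->4, 1->2, 2->0, 3->1, 4->3 | applicable
count: 1
applicable_count: 1


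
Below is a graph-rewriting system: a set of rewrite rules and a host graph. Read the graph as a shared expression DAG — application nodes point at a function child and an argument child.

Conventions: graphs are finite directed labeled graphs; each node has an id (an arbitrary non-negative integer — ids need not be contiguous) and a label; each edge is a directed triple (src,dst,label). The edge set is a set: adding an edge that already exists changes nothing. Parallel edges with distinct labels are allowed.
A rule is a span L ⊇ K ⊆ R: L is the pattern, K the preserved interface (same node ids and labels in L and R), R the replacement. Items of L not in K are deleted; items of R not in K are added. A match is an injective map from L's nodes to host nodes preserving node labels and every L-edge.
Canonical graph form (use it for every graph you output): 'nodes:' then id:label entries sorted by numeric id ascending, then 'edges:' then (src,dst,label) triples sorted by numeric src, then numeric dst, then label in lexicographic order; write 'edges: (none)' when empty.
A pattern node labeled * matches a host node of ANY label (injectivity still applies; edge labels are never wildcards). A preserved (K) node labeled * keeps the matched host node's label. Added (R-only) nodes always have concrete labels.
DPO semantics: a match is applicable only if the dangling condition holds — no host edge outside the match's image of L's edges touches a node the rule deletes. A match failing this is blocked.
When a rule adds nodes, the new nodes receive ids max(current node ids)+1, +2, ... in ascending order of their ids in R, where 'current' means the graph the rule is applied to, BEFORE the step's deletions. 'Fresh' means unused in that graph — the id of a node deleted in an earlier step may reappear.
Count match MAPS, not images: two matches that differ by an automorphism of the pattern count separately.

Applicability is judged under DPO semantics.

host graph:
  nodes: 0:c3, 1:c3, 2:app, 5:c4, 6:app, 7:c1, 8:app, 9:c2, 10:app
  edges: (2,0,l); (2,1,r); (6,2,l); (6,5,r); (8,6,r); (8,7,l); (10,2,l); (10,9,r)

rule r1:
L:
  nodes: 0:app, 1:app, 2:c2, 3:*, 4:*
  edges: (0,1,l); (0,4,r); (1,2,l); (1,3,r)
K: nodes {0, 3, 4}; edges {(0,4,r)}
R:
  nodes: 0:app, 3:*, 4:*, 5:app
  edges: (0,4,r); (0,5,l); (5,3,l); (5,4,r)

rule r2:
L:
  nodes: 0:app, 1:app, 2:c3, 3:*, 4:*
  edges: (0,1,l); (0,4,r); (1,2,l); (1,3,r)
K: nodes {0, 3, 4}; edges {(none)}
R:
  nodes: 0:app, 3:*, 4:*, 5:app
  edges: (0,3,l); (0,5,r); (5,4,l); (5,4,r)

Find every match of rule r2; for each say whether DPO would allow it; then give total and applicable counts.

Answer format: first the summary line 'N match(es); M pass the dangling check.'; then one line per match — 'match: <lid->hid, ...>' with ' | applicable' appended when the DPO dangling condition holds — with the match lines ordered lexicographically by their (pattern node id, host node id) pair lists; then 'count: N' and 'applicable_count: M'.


2 match(es); 0 pass the dangling check.
match: 0->6, 1->2, 2->0, 3->1, 4->5
match: 0->10, 1->2, 2->0, 3->1, 4->9
count: 2
applicable_count: 0


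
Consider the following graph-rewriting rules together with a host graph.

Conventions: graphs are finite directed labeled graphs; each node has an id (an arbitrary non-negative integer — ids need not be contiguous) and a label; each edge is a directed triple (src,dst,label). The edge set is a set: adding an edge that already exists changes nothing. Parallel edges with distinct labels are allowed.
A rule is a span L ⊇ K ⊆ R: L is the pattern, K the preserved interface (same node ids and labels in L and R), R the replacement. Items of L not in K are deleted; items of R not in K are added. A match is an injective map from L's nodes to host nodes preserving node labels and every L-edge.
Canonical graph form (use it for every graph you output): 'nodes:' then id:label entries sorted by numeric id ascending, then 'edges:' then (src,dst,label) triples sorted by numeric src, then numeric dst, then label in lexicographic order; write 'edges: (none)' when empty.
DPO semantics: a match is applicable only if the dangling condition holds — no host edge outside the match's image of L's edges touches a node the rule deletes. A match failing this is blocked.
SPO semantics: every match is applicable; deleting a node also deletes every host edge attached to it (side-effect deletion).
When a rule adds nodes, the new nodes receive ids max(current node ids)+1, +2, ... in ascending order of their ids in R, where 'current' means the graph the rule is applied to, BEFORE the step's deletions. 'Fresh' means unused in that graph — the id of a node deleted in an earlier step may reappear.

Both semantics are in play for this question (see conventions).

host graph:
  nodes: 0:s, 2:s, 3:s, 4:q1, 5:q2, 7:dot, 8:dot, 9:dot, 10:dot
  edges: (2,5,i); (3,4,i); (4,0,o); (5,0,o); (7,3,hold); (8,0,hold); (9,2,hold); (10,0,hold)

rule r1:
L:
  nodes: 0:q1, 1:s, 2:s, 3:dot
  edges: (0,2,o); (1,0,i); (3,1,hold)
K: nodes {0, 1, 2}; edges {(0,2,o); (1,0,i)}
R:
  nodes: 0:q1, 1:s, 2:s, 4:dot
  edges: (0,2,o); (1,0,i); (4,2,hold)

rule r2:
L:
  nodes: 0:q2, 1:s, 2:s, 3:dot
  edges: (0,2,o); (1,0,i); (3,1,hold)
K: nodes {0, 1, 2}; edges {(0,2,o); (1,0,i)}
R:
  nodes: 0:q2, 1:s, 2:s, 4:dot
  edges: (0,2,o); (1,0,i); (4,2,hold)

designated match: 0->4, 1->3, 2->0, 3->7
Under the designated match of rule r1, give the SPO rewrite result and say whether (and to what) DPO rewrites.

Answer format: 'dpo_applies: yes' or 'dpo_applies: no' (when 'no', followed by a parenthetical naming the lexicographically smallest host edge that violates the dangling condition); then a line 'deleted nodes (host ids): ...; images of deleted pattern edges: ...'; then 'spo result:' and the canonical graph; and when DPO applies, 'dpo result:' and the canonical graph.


dpo_applies: yes
deleted nodes (host ids): 7; images of deleted pattern edges: (7,3,hold)
spo result:
nodes: 0:s, 2:s, 3:s, 4:q1, 5:q2, 8:dot, 9:dot, 10:dot, 11:dot
edges: (2,5,i); (3,4,i); (4,0,o); (5,0,o); (8,0,hold); (9,2,hold); (10,0,hold); (11,0,hold)
dpo result:
nodes: 0:s, 2:s, 3:s, 4:q1, 5:q2, 8:dot, 9:dot, 10:dot, 11:dot
edges: (2,5,i); (3,4,i); (4,0,o); (5,0,o); (8,0,hold); (9,2,hold); (10,0,hold); (11,0,hold)


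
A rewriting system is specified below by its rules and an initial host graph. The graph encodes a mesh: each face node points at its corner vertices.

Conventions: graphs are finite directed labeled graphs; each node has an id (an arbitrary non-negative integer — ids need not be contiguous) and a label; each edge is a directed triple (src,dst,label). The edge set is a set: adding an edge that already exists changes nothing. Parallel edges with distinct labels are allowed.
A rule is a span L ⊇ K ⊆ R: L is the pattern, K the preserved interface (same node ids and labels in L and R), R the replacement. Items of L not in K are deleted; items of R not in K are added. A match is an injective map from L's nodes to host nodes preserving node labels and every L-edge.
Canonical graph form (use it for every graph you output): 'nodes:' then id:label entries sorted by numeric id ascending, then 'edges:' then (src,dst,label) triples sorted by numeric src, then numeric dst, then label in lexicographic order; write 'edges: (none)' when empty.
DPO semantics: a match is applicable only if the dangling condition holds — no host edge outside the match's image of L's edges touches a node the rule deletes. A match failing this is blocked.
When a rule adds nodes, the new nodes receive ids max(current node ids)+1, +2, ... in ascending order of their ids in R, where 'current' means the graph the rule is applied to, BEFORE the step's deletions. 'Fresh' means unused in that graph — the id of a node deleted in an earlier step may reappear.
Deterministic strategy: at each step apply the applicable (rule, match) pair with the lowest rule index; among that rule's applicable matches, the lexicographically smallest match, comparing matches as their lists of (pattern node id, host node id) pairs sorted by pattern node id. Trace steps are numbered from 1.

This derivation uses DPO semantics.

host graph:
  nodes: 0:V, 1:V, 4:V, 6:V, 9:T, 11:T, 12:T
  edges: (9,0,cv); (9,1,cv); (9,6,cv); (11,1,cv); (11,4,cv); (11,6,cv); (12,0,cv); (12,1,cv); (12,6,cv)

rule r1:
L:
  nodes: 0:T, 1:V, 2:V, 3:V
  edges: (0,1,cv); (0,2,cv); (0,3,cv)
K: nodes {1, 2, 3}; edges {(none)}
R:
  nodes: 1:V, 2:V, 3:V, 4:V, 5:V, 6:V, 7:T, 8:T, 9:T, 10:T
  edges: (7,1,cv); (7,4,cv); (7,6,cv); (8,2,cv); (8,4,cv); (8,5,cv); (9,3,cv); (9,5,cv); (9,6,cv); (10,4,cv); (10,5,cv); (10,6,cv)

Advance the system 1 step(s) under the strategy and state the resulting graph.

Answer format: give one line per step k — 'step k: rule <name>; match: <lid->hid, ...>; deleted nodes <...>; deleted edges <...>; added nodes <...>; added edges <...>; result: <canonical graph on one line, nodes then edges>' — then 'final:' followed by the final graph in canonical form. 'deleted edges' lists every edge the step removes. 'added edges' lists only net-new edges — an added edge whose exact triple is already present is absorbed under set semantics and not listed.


step 1: rule r1; match: 0->9, 1->0, 2->1, 3->6; deleted nodes 9; deleted edges (9,0,cv); (9,1,cv); (9,6,cv); added nodes 13, 14, 15, 16, 17, 18, 19; added edges (16,0,cv); (16,13,cv); (16,15,cv); (17,1,cv); (17,13,cv); (17,14,cv); (18,6,cv); (18,14,cv); (18,15,cv); (19,13,cv); (19,14,cv); (19,15,cv); result: nodes: 0:V, 1:V, 4:V, 6:V, 11:T, 12:T, 13:V, 14:V, 15:V, 16:T, 17:T, 18:T, 19:T edges: (11,1,cv); (11,4,cv); (11,6,cv); (12,0,cv); (12,1,cv); (12,6,cv); (16,0,cv); (16,13,cv); (16,15,cv); (17,1,cv); (17,13,cv); (17,14,cv); (18,6,cv); (18,14,cv); (18,15,cv); (19,13,cv); (19,14,cv); (19,15,cv)
final:
nodes: 0:V, 1:V, 4:V, 6:V, 11:T, 12:T, 13:V, 14:V, 15:V, 16:T, 17:T, 18:T, 19:T
edges: (11,1,cv); (11,4,cv); (11,6,cv); (12,0,cv); (12,1,cv); (12,6,cv); (16,0,cv); (16,13,cv); (16,15,cv); (17,1,cv); (17,13,cv); (17,14,cv); (18,6,cv); (18,14,cv); (18,15,cv); (19,13,cv); (19,14,cv); (19,15,cv)


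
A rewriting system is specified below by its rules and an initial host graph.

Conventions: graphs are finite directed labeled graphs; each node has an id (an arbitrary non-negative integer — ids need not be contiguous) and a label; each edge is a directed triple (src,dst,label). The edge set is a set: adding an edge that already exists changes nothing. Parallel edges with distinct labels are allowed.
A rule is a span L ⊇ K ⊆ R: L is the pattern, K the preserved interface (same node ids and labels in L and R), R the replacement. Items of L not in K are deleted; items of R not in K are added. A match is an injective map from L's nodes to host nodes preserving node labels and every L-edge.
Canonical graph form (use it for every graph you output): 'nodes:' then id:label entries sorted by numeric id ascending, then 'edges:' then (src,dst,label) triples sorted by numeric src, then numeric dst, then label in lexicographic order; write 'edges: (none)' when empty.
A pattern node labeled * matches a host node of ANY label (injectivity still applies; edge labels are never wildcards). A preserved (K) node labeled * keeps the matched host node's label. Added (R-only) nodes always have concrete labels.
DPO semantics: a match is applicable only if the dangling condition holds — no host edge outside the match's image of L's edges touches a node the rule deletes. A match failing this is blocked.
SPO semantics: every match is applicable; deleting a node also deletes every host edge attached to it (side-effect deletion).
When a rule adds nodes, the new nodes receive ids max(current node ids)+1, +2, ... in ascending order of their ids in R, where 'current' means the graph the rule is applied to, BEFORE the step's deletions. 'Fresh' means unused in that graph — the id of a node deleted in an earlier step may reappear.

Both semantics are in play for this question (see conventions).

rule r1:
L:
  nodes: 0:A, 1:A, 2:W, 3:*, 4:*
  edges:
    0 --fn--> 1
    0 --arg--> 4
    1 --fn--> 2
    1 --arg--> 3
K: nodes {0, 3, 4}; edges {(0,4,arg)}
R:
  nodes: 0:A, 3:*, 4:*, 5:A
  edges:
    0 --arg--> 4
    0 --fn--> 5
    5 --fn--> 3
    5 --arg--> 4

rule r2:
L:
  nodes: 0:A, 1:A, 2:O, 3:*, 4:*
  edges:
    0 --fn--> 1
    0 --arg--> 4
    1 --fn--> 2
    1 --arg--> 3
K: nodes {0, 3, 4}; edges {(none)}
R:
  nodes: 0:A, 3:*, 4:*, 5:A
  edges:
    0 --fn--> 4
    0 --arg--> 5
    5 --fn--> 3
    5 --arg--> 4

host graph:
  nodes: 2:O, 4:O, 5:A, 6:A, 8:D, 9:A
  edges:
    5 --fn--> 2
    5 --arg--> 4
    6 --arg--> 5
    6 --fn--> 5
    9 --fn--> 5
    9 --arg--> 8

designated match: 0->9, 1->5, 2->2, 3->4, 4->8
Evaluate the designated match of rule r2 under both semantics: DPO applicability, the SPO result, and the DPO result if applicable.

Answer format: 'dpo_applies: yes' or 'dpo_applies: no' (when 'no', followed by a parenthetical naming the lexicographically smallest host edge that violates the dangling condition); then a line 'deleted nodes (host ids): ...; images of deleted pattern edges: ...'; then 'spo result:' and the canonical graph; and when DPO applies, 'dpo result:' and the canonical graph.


dpo_applies: no
(the rule deletes node 5, which keeps host edge (6,5,arg) outside the match image — the dangling condition fails, DPO blocks; SPO proceeds and side-deletes such edges)
deleted nodes (host ids): 2, 5; images of deleted pattern edges: (5,2,fn); (5,4,arg); (9,5,fn); (9,8,arg)
spo result:
nodes: 4:O, 6:A, 8:D, 9:A, 10:A
edges: (9,8,fn); (9,10,arg); (10,4,fn); (10,8,arg)


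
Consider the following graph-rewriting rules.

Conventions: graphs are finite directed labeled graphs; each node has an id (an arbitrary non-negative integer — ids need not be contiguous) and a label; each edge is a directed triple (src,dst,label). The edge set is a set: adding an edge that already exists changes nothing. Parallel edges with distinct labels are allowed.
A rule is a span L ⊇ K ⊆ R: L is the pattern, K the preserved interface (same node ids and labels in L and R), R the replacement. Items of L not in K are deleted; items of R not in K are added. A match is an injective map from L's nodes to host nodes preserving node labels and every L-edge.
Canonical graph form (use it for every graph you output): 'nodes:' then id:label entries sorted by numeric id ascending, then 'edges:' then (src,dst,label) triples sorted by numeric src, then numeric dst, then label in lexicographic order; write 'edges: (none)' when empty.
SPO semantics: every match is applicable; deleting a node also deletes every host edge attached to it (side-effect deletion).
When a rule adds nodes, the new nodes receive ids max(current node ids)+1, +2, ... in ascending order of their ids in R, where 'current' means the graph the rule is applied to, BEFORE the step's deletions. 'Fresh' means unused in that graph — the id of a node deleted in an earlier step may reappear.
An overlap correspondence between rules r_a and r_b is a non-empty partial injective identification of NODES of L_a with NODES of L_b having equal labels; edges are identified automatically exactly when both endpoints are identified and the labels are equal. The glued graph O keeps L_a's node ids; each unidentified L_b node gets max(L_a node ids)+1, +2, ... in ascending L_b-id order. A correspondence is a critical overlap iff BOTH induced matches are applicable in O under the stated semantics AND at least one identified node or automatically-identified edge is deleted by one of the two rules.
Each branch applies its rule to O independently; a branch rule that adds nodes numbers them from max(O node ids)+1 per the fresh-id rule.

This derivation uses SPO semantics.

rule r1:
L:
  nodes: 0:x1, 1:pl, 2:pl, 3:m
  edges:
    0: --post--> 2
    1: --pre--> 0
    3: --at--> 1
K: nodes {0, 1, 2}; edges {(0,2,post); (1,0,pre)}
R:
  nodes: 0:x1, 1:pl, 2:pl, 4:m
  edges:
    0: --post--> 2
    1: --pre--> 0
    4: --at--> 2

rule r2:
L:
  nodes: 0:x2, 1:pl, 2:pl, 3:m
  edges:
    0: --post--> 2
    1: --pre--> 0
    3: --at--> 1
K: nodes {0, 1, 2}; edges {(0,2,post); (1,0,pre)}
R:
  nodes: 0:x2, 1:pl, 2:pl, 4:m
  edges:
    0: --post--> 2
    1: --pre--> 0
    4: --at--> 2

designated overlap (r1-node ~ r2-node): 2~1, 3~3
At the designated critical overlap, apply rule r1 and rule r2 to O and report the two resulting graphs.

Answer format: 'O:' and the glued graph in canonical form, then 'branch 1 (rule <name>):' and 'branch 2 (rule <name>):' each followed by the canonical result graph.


O:
nodes: 0:x1, 1:pl, 2:pl, 3:m, 4:x2, 5:pl
edges: (0,2,post); (1,0,pre); (2,4,pre); (3,1,at); (3,2,at); (4,5,post)
branch 1 (rule r1):
nodes: 0:x1, 1:pl, 2:pl, 4:x2, 5:pl, 6:m
edges: (0,2,post); (1,0,pre); (2,4,pre); (4,5,post); (6,2,at)
branch 2 (rule r2):
nodes: 0:x1, 1:pl, 2:pl, 4:x2, 5:pl, 6:m
edges: (0,2,post); (1,0,pre); (2,4,pre); (4,5,post); (6,5,at)


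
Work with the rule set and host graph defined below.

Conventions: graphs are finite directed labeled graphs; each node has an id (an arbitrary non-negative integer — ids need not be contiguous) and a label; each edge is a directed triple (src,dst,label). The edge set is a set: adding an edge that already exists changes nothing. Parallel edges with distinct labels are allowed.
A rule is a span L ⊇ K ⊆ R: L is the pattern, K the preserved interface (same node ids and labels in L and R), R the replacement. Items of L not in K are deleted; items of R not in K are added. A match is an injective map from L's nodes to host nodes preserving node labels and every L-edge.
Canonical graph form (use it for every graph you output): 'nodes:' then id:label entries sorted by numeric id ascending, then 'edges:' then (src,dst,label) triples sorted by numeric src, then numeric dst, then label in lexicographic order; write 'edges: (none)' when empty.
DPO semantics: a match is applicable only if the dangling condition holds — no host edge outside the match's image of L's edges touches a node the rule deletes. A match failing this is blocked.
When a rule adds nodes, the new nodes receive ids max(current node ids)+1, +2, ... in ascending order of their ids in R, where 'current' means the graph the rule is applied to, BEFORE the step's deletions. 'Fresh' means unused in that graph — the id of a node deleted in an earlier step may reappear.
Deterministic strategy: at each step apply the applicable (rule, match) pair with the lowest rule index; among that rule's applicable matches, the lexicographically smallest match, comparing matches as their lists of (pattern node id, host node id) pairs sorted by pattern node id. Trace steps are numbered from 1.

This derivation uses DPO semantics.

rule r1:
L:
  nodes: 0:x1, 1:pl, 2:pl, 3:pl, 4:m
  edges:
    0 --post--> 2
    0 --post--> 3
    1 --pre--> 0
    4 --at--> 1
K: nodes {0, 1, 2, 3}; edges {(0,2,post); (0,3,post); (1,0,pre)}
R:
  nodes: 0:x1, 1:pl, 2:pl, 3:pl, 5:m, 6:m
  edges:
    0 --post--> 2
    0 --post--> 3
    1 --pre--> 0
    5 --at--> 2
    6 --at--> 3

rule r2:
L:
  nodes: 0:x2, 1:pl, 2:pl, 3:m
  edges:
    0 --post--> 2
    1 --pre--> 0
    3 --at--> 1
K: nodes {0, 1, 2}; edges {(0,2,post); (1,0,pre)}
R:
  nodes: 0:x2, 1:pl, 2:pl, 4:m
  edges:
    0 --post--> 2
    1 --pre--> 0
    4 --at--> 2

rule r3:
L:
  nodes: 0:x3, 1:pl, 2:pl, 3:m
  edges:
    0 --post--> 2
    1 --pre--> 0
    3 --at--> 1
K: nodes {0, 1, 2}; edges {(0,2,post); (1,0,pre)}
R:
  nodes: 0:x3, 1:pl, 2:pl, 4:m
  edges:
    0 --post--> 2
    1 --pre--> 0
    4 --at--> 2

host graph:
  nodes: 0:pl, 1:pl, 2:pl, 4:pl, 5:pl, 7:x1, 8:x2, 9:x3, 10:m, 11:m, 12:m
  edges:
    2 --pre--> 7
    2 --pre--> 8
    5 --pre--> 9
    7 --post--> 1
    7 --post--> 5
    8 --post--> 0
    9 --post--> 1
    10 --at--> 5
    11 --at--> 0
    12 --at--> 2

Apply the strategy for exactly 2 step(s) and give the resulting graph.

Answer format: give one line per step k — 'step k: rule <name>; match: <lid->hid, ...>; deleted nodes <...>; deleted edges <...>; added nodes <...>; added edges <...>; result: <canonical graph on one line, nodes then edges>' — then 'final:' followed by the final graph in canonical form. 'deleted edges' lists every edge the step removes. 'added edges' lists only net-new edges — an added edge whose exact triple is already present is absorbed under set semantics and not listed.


step 1: rule r1; match: 0->7, 1->2, 2->1, 3->5, 4->12; deleted nodes 12; deleted edges (12,2,at); added nodes 13, 14; added edges (13,1,at); (14,5,at); result: nodes: 0:pl, 1:pl, 2:pl, 4:pl, 5:pl, 7:x1, 8:x2, 9:x3, 10:m, 11:m, 13:m, 14:m edges: (2,7,pre); (2,8,pre); (5,9,pre); (7,1,post); (7,5,post); (8,0,post); (9,1,post); (10,5,at); (11,0,at); (13,1,at); (14,5,at)
step 2: rule r3; match: 0->9, 1->5, 2->1, 3->10; deleted nodes 10; deleted edges (10,5,at); added nodes 15; added edges (15,1,at); result: nodes: 0:pl, 1:pl, 2:pl, 4:pl, 5:pl, 7:x1, 8:x2, 9:x3, 11:m, 13:m, 14:m, 15:m edges: (2,7,pre); (2,8,pre); (5,9,pre); (7,1,post); (7,5,post); (8,0,post); (9,1,post); (11,0,at); (13,1,at); (14,5,at); (15,1,at)
final:
nodes: 0:pl, 1:pl, 2:pl, 4:pl, 5:pl, 7:x1, 8:x2, 9:x3, 11:m, 13:m, 14:m, 15:m
edges: (2,7,pre); (2,8,pre); (5,9,pre); (7,1,post); (7,5,post); (8,0,post); (9,1,post); (11,0,at); (13,1,at); (14,5,at); (15,1,at)


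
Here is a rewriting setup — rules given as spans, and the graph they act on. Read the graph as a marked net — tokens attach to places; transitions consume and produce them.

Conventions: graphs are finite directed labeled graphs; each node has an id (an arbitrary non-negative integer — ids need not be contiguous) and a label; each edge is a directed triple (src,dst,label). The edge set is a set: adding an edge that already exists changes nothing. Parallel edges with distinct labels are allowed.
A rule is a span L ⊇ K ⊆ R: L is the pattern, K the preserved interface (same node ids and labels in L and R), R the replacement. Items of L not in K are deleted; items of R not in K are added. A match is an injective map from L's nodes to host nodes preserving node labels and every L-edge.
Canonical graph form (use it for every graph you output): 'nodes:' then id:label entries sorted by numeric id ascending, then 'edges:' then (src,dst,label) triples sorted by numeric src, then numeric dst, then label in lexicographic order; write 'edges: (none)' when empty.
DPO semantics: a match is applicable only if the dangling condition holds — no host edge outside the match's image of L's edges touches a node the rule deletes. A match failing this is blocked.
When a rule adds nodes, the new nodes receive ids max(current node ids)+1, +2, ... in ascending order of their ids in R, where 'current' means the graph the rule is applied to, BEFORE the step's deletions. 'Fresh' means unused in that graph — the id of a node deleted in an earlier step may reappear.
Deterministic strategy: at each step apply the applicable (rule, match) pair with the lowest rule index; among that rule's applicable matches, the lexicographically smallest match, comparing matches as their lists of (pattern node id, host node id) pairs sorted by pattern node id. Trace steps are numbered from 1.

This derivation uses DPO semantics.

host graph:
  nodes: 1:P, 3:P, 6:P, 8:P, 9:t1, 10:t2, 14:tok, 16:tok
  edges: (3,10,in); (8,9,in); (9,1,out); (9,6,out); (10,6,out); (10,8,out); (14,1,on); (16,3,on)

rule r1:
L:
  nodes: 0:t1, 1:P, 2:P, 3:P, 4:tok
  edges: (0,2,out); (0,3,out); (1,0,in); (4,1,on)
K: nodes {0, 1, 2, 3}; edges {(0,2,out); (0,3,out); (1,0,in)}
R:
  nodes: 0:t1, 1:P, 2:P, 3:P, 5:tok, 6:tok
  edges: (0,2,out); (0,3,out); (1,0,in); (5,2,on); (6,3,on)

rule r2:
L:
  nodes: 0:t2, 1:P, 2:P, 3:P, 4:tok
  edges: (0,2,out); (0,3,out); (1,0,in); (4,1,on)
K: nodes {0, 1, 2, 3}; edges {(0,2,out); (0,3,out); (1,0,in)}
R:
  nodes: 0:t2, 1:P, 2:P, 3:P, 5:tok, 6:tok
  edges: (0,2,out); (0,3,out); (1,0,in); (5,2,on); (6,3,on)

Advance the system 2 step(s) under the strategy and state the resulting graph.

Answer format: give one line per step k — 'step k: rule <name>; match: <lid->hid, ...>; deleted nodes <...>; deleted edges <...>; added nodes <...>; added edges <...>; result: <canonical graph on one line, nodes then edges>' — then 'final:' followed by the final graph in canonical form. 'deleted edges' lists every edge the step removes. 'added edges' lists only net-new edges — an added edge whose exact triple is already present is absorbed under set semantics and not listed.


step 1: rule r2; match: 0->10, 1->3, 2->6, 3->8, 4->16; deleted nodes 16; deleted edges (16,3,on); added nodes 17, 18; added edges (17,6,on); (18,8,on); result: nodes: 1:P, 3:P, 6:P, 8:P, 9:t1, 10:t2, 14:tok, 17:tok, 18:tok edges: (3,10,in); (8,9,in); (9,1,out); (9,6,out); (10,6,out); (10,8,out); (14,1,on); (17,6,on); (18,8,on)
step 2: rule r1; match: 0->9, 1->8, 2->1, 3->6, 4->18; deleted nodes 18; deleted edges (18,8,on); added nodes 19, 20; added edges (19,1,on); (20,6,on); result: nodes: 1:P, 3:P, 6:P, 8:P, 9:t1, 10:t2, 14:tok, 17:tok, 19:tok, 20:tok edges: (3,10,in); (8,9,in); (9,1,out); (9,6,out); (10,6,out); (10,8,out); (14,1,on); (17,6,on); (19,1,on); (20,6,on)
final:
nodes: 1:P, 3:P, 6:P, 8:P, 9:t1, 10:t2, 14:tok, 17:tok, 19:tok, 20:tok
edges: (3,10,in); (8,9,in); (9,1,out); (9,6,out); (10,6,out); (10,8,out); (14,1,on); (17,6,on); (19,1,on); (20,6,on)


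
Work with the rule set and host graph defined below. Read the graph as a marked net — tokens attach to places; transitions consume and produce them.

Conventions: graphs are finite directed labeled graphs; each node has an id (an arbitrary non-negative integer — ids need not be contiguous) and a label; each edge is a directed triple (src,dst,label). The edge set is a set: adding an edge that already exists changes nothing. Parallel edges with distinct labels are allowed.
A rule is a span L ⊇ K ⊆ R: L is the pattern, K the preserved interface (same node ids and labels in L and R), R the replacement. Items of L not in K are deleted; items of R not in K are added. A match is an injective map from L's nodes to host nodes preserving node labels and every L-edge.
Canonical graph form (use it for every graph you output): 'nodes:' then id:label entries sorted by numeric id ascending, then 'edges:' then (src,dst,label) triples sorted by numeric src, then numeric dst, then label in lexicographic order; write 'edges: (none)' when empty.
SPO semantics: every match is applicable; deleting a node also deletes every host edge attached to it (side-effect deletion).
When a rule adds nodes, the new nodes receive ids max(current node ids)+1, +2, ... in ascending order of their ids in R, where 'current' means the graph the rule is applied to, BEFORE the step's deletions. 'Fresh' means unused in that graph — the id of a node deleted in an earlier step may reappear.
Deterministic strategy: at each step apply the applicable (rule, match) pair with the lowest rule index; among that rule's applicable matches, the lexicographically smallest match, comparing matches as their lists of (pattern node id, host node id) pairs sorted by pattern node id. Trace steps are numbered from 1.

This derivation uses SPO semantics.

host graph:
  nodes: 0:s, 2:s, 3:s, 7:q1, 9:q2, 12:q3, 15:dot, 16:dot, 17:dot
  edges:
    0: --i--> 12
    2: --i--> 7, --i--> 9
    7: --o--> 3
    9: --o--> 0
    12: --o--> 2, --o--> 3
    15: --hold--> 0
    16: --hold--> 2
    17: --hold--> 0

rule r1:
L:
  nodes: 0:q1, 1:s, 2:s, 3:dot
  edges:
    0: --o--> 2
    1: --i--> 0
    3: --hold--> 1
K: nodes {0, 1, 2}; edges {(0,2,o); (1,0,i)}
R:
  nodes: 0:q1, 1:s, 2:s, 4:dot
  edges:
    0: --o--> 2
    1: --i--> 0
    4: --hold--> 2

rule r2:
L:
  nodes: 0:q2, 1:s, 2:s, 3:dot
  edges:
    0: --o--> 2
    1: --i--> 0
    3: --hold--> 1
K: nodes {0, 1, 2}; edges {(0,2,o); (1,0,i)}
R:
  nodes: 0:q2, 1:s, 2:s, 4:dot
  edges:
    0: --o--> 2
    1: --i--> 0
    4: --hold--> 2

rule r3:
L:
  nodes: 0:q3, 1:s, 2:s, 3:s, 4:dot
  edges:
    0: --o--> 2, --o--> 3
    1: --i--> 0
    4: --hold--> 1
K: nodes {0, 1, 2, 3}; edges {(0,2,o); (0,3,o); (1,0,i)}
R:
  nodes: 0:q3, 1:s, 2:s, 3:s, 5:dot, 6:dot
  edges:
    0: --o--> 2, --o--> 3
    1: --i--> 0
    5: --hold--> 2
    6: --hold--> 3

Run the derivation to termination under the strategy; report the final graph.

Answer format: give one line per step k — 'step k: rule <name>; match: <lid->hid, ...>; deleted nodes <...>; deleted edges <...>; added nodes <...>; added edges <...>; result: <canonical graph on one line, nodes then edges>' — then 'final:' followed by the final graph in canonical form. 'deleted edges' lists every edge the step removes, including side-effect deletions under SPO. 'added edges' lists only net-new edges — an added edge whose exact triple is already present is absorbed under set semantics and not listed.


step 1: rule r1; match: 0->7, 1->2, 2->3, 3->16; deleted nodes 16; deleted edges (16,2,hold); added nodes 18; added edges (18,3,hold); result: nodes: 0:s, 2:s, 3:s, 7:q1, 9:q2, 12:q3, 15:dot, 17:dot, 18:dot edges: (0,12,i); (2,7,i); (2,9,i); (7,3,o); (9,0,o); (12,2,o); (12,3,o); (15,0,hold); (17,0,hold); (18,3,hold)
step 2: rule r3; match: 0->12, 1->0, 2->2, 3->3, 4->15; deleted nodes 15; deleted edges (15,0,hold); added nodes 19, 20; added edges (19,2,hold); (20,3,hold); result: nodes: 0:s, 2:s, 3:s, 7:q1, 9:q2, 12:q3, 17:dot, 18:dot, 19:dot, 20:dot edges: (0,12,i); (2,7,i); (2,9,i); (7,3,o); (9,0,o); (12,2,o); (12,3,o); (17,0,hold); (18,3,hold); (19,2,hold); (20,3,hold)
step 3: rule r1; match: 0->7, 1->2, 2->3, 3->19; deleted nodes 19; deleted edges (19,2,hold); added nodes 21; added edges (21,3,hold); result: nodes: 0:s, 2:s, 3:s, 7:q1, 9:q2, 12:q3, 17:dot, 18:dot, 20:dot, 21:dot edges: (0,12,i); (2,7,i); (2,9,i); (7,3,o); (9,0,o); (12,2,o); (12,3,o); (17,0,hold); (18,3,hold); (20,3,hold); (21,3,hold)
step 4: rule r3; match: 0->12, 1->0, 2->2, 3->3, 4->17; deleted nodes 17; deleted edges (17,0,hold); added nodes 22, 23; added edges (22,2,hold); (23,3,hold); result: nodes: 0:s, 2:s, 3:s, 7:q1, 9:q2, 12:q3, 18:dot, 20:dot, 21:dot, 22:dot, 23:dot edges: (0,12,i); (2,7,i); (2,9,i); (7,3,o); (9,0,o); (12,2,o); (12,3,o); (18,3,hold); (20,3,hold); (21,3,hold); (22,2,hold); (23,3,hold)
step 5: rule r1; match: 0->7, 1->2, 2->3, 3->22; deleted nodes 22; deleted edges (22,2,hold); added nodes 24; added edges (24,3,hold); result: nodes: 0:s, 2:s, 3:s, 7:q1, 9:q2, 12:q3, 18:dot, 20:dot, 21:dot, 23:dot, 24:dot edges: (0,12,i); (2,7,i); (2,9,i); (7,3,o); (9,0,o); (12,2,o); (12,3,o); (18,3,hold); (20,3,hold); (21,3,hold); (23,3,hold); (24,3,hold)
final:
nodes: 0:s, 2:s, 3:s, 7:q1, 9:q2, 12:q3, 18:dot, 20:dot, 21:dot, 23:dot, 24:dot
edges: (0,12,i); (2,7,i); (2,9,i); (7,3,o); (9,0,o); (12,2,o); (12,3,o); (18,3,hold); (20,3,hold); (21,3,hold); (23,3,hold); (24,3,hold)
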